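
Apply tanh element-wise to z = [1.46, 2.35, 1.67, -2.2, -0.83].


tanh(1.46) = 0.8977
tanh(2.35) = 0.982
tanh(1.67) = 0.9316
tanh(-2.2) = -0.9757
tanh(-0.83) = -0.6805
result = [0.8977, 0.982, 0.9316, -0.9757, -0.6805]

[0.8977, 0.982, 0.9316, -0.9757, -0.6805]


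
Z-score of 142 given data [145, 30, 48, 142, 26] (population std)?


μ = 78.2, σ = 53.8383
z = (142 - 78.2)/53.8383 = 1.185

1.185


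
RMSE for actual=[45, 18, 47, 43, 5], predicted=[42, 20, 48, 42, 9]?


MSE = 31/5 = 6.2
RMSE = √(31/5) = 2.49

2.49


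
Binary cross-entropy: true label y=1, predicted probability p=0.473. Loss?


BCE = -[y·ln(p) + (1-y)·ln(1-p)]
= -1·ln(0.473) - 0
= -ln(0.473) = 0.7487

0.7487


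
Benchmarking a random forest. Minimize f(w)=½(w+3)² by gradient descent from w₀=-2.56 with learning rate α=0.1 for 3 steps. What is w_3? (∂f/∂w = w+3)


step 1: grad = -2.56+3 = 0.44; w = -2.56 - 0.1·(0.44) = -2.604
step 2: grad = -2.604+3 = 0.396; w = -2.604 - 0.1·(0.396) = -2.6436
step 3: grad = -2.6436+3 = 0.3564; w = -2.6436 - 0.1·(0.3564) = -2.67924

-2.67924


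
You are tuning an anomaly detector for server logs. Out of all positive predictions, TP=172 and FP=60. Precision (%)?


Precision = TP/(TP+FP)
= 172/(172+60)
= 172/232 = 74.14%

74.14%


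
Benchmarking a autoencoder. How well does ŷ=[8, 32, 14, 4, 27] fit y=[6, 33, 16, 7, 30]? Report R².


ȳ = 18.4
SS_res = Σ(y-ŷ)² = 27
SS_tot = Σ(y-ȳ)² = 637.2
R² = 1 - SS_res/SS_tot = 1 - 0.0424 = 0.9576

0.9576


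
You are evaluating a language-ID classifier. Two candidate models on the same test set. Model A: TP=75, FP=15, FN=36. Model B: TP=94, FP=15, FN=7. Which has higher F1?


Model A: P=75/90=0.8333, R=75/111=0.6757, F1=2PR/(P+R)=2TP/(2TP+FP+FN)=150/201=0.7463
Model B: P=94/109=0.8624, R=94/101=0.9307, F1=2PR/(P+R)=2TP/(2TP+FP+FN)=188/210=0.8952
0.7463 < 0.8952 → Model B

Model B


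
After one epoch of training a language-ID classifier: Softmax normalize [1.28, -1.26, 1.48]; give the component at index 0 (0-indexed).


Exponentials: e^1.28=3.5966, e^-1.26=0.2837, e^1.48=4.3929
Sum = 8.2732
Softmax = [0.4347, 0.0343, 0.531]
p[0] = 3.5966/8.2732 = 0.4347

0.4347


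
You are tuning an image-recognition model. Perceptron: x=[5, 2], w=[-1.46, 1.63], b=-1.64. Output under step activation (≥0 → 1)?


z = (5)·(-1.46) + (2)·(1.63) - 1.64
  = -5.68
step(z) = 0 (z<0)

0


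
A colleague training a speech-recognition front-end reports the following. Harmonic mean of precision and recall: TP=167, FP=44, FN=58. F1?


Precision = 167/211 = 0.7915
Recall = 167/225 = 0.7422
F1 = 2·P·R/(P+R) = 2·TP/(2·TP+FP+FN) = 334/(334+44+58) = 334/436 = 0.7661

0.7661


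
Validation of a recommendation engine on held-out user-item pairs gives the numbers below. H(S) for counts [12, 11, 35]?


Probabilities: [12/58, 11/58, 35/58] ≈ [0.2069, 0.1897, 0.6034]
H = -((12/58)·log₂(12/58) + (11/58)·log₂(11/58) + (35/58)·log₂(35/58))
  = 1.3649 bits

1.3649 bits


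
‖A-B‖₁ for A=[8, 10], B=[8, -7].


d = |8-8| + |10+ 7|
  = 0 + 17
  = 17

17


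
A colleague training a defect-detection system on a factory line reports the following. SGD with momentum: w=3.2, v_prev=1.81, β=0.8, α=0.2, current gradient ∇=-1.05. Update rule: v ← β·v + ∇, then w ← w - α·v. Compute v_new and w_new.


v_new = 0.8·1.81 - 1.05 = 1.448 - 1.05 = 0.398
w_new = 3.2 - 0.2·0.398 = 3.2 - 0.0796 = 3.1204

v_new=0.398, w_new=3.1204


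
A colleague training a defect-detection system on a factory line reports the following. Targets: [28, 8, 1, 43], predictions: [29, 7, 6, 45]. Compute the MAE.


Absolute errors: |28-29|=1, |8-7|=1, |1-6|=5, |43-45|=2
Sum = 9
MAE = 9/4 = 9/4

9/4


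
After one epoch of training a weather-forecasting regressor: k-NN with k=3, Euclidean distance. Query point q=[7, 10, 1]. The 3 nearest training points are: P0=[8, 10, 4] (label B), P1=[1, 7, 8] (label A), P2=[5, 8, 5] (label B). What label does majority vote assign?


d(q,P0) = 3.1623  (label B)
d(q,P1) = 9.6954  (label A)
d(q,P2) = 4.899  (label B)
Votes: A=1, B=2
Majority → B

B


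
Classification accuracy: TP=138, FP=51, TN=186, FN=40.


Accuracy = (TP+TN)/(TP+TN+FP+FN)
= (138+186)/(415)
= 324/415 = 78.07%

78.07%


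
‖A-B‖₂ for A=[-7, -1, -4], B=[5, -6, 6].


d = √((-7-5)² + (-1+ 6)² + (-4-6)²)
  = √(144 + 25 + 100)
  = √269 = 16.4012

16.4012


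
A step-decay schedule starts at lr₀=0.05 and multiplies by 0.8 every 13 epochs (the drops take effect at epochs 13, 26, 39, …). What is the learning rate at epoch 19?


n_drops = ⌊19/13⌋ = 1
lr = 0.05·0.8^1 = 0.05·0.8 = 0.04

0.04


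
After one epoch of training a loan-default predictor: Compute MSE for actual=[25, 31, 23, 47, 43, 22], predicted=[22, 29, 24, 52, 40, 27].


Squared errors: (25-22)²=9, (31-29)²=4, (23-24)²=1, (47-52)²=25, (43-40)²=9, (22-27)²=25
Sum = 73
MSE = 73/6 = 73/6

73/6


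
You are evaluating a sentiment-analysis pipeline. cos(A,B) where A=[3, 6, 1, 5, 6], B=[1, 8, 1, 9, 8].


A·B = 3·1 + 6·8 + 1·1 + 5·9 + 6·8 = 145
‖A‖ = √107 = 10.3441, ‖B‖ = √211 = 14.5258
cos = 145/(√107·√211) = 145/√22577 = 0.965

0.965


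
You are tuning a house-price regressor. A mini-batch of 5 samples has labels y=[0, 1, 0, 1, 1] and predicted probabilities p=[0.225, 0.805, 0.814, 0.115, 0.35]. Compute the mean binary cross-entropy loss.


L[0] = -ln(1-0.225) = -ln(0.775) = 0.2549
L[1] = -ln(0.805) = 0.2169
L[2] = -ln(1-0.814) = -ln(0.186) = 1.682
L[3] = -ln(0.115) = 2.1628
L[4] = -ln(0.35) = 1.0498
mean = (0.2549 + 0.2169 + 1.682 + 2.1628 + 1.0498)/5 = 1.0733

1.0733


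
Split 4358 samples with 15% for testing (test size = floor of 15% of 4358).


Test = ⌊4358·15/100⌋ = 653
Train = 4358 - 653 = 3705

Train: 3705, Test: 653


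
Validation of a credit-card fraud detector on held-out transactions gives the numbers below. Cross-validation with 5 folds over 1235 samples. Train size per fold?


Fold size = 1235/5 = 247
Training per fold = 1235 - 247 = 988

988


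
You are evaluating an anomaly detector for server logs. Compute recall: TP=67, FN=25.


Recall = TP/(TP+FN)
= 67/(67+25)
= 67/92 = 72.83%

72.83%


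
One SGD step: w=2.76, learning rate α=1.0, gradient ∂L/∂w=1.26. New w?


w_new = w - α·∇
= 2.76 - 1.0·1.26
= 2.76 - 1.26
= 1.5

1.5


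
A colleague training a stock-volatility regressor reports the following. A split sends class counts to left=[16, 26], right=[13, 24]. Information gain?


Parent = [29, 50], H_parent = 0.9484
H_left = 0.9587 (n=42), H_right = 0.9353 (n=37)
H_children = (42/79)·0.9587 + (37/79)·0.9353 = 0.9477
IG = 0.9484 - 0.9477 = 0.0007

0.0007


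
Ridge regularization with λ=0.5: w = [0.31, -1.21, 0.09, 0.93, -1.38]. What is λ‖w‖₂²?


‖w‖₂² = (0.31)² + (-1.21)² + (0.09)² + (0.93)² + (-1.38)²
     = 0.0961 + 1.4641 + 0.0081 + 0.8649 + 1.9044
     = 4.3376
λ·‖w‖₂² = 0.5·4.3376 = 2.1688

2.1688


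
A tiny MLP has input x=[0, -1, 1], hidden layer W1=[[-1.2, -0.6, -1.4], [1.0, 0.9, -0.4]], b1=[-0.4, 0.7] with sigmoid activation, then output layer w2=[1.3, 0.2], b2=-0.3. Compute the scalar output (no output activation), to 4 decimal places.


z1[0] = (-1.2)·(0) + (-0.6)·(-1) + (-1.4)·(1) - 0.4 = -1.2
z1[1] = (1.0)·(0) + (0.9)·(-1) + (-0.4)·(1) + 0.7 = -0.6
h = sigmoid(z1) = [0.2315, 0.3543]
output = (1.3)·(0.2315) + (0.2)·(0.3543) - 0.3 = 0.0718

0.0718


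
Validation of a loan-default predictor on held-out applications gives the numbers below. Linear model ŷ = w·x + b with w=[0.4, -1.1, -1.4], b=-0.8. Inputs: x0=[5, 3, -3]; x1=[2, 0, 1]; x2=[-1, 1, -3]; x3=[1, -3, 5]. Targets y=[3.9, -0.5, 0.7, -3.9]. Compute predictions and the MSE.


ŷ0 = (0.4)·(5) + (-1.1)·(3) + (-1.4)·(-3) - 0.8 = 2.1
ŷ1 = (0.4)·(2) + (-1.1)·(0) + (-1.4)·(1) - 0.8 = -1.4
ŷ2 = (0.4)·(-1) + (-1.1)·(1) + (-1.4)·(-3) - 0.8 = 1.9
ŷ3 = (0.4)·(1) + (-1.1)·(-3) + (-1.4)·(5) - 0.8 = -4.1
errors² = [3.24, 0.81, 1.44, 0.04]
MSE = 5.5300/4 = 1.3825

1.3825


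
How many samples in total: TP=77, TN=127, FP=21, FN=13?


Total = TP + TN + FP + FN
= 77 + 127 + 21 + 13
= 238
(Predicted positive: 98, predicted negative: 140)

238


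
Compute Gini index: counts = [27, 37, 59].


Probabilities: [27/123, 37/123, 59/123] ≈ [0.2195, 0.3008, 0.4797]
Σpᵢ² = (729 + 1369 + 3481)/123² = 5579/15129
Gini = 1 - Σpᵢ² = 1 - 5579/15129 = 0.6312

0.6312


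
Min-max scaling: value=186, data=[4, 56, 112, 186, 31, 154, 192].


min=4, max=192
(186-4)/(192-4) = 182/188 = 0.9681

0.9681


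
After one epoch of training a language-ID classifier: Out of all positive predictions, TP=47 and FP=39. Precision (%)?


Precision = TP/(TP+FP)
= 47/(47+39)
= 47/86 = 54.65%

54.65%


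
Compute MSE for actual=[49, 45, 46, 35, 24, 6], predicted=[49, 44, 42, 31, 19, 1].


Squared errors: (49-49)²=0, (45-44)²=1, (46-42)²=16, (35-31)²=16, (24-19)²=25, (6-1)²=25
Sum = 83
MSE = 83/6 = 83/6

83/6


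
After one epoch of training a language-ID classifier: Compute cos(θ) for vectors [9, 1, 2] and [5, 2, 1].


A·B = 9·5 + 1·2 + 2·1 = 49
‖A‖ = √86 = 9.2736, ‖B‖ = √30 = 5.4772
cos = 49/(√86·√30) = 49/√2580 = 0.9647

0.9647


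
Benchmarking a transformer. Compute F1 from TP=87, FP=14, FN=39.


Precision = 87/101 = 0.8614
Recall = 87/126 = 0.6905
F1 = 2·P·R/(P+R) = 2·TP/(2·TP+FP+FN) = 174/(174+14+39) = 174/227 = 0.7665

0.7665


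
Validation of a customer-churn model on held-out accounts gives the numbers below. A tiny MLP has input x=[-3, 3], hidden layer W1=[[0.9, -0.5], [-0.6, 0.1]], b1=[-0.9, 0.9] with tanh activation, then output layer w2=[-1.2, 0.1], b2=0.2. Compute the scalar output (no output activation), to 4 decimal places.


z1[0] = (0.9)·(-3) + (-0.5)·(3) - 0.9 = -5.1
z1[1] = (-0.6)·(-3) + (0.1)·(3) + 0.9 = 3.0
h = tanh(z1) = [-0.9999, 0.9951]
output = (-1.2)·(-0.9999) + (0.1)·(0.9951) + 0.2 = 1.4994

1.4994


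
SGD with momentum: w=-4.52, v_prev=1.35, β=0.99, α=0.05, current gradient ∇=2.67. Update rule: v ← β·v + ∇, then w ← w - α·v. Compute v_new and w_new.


v_new = 0.99·1.35 + 2.67 = 1.3365 + 2.67 = 4.0065
w_new = -4.52 - 0.05·4.0065 = -4.52 - 0.200325 = -4.720325

v_new=4.0065, w_new=-4.720325


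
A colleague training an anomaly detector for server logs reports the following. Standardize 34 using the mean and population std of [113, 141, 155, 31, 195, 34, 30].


μ = 99.8571, σ = 63.1516
z = (34 - 99.8571)/63.1516 = -1.0428

-1.0428


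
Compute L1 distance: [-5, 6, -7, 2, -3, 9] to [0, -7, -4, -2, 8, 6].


d = |-5-0| + |6+ 7| + |-7+ 4| + |2+ 2| + |-3-8| + |9-6|
  = 5 + 13 + 3 + 4 + 11 + 3
  = 39

39


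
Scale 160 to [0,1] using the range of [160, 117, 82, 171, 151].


min=82, max=171
(160-82)/(171-82) = 78/89 = 0.8764

0.8764


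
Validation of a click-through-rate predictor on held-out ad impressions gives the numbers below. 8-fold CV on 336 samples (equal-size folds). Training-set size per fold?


Fold size = 336/8 = 42
Training per fold = 336 - 42 = 294

294


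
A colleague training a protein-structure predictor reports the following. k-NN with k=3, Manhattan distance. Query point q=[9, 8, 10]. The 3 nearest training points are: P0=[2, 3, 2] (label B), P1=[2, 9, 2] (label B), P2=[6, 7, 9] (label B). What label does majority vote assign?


d(q,P0) = 20  (label B)
d(q,P1) = 16  (label B)
d(q,P2) = 5  (label B)
Votes: A=0, B=3
Majority → B

B


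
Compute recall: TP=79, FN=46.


Recall = TP/(TP+FN)
= 79/(79+46)
= 79/125 = 63.2%

63.2%


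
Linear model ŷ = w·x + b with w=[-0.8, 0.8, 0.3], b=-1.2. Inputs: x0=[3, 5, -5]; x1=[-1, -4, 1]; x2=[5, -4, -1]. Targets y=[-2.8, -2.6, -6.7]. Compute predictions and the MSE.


ŷ0 = (-0.8)·(3) + (0.8)·(5) + (0.3)·(-5) - 1.2 = -1.1
ŷ1 = (-0.8)·(-1) + (0.8)·(-4) + (0.3)·(1) - 1.2 = -3.3
ŷ2 = (-0.8)·(5) + (0.8)·(-4) + (0.3)·(-1) - 1.2 = -8.7
errors² = [2.89, 0.49, 4.0]
MSE = 7.3800/3 = 2.46

2.46


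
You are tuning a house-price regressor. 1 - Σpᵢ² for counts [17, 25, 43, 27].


Probabilities: [17/112, 25/112, 43/112, 27/112] ≈ [0.1518, 0.2232, 0.3839, 0.2411]
Σpᵢ² = (289 + 625 + 1849 + 729)/112² = 3492/12544
Gini = 1 - Σpᵢ² = 1 - 3492/12544 = 0.7216

0.7216


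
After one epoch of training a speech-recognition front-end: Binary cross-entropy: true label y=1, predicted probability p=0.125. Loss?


BCE = -[y·ln(p) + (1-y)·ln(1-p)]
= -1·ln(0.125) - 0
= -ln(0.125) = 2.0794

2.0794


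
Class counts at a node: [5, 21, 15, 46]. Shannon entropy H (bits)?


Probabilities: [5/87, 21/87, 15/87, 46/87] ≈ [0.0575, 0.2414, 0.1724, 0.5287]
H = -((5/87)·log₂(5/87) + (21/87)·log₂(21/87) + (15/87)·log₂(15/87) + (46/87)·log₂(46/87))
  = 1.6552 bits

1.6552 bits


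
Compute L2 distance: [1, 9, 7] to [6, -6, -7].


d = √((1-6)² + (9+ 6)² + (7+ 7)²)
  = √(25 + 225 + 196)
  = √446 = 21.1187

21.1187


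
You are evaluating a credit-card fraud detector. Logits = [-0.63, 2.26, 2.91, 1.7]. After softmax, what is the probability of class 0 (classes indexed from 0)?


Exponentials: e^-0.63=0.5326, e^2.26=9.5831, e^2.91=18.3568, e^1.7=5.4739
Sum = 33.9464
Softmax = [0.0157, 0.2823, 0.5408, 0.1613]
p[0] = 0.5326/33.9464 = 0.0157

0.0157


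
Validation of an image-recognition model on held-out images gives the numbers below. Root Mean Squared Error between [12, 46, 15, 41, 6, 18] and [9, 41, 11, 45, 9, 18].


MSE = 75/6 = 12.5
RMSE = √(75/6) = 3.5355

3.5355


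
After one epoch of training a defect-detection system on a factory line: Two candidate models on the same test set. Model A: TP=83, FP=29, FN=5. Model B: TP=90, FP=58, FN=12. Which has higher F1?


Model A: P=83/112=0.7411, R=83/88=0.9432, F1=2PR/(P+R)=2TP/(2TP+FP+FN)=166/200=0.83
Model B: P=90/148=0.6081, R=90/102=0.8824, F1=2PR/(P+R)=2TP/(2TP+FP+FN)=180/250=0.72
0.83 > 0.72 → Model A

Model A


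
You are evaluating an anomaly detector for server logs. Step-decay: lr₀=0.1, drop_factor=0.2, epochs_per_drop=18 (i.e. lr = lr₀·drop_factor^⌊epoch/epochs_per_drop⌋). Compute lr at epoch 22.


n_drops = ⌊22/18⌋ = 1
lr = 0.1·0.2^1 = 0.1·0.2 = 0.02

0.02


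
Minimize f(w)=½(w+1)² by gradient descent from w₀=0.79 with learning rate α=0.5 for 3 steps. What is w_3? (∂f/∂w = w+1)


step 1: grad = 0.79+1 = 1.79; w = 0.79 - 0.5·(1.79) = -0.105
step 2: grad = -0.105+1 = 0.895; w = -0.105 - 0.5·(0.895) = -0.5525
step 3: grad = -0.5525+1 = 0.4475; w = -0.5525 - 0.5·(0.4475) = -0.77625

-0.77625


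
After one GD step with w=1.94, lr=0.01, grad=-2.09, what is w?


w_new = w - α·∇
= 1.94 - 0.01·-2.09
= 1.94 + 0.0209
= 1.9609

1.9609


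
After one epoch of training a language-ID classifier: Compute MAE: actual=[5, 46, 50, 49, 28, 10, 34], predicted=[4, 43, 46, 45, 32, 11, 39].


Absolute errors: |5-4|=1, |46-43|=3, |50-46|=4, |49-45|=4, |28-32|=4, |10-11|=1, |34-39|=5
Sum = 22
MAE = 22/7 = 22/7

22/7


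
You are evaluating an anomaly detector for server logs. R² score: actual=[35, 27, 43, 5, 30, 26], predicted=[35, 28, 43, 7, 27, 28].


ȳ = 27.6667
SS_res = Σ(y-ŷ)² = 18
SS_tot = Σ(y-ȳ)² = 811.33
R² = 1 - SS_res/SS_tot = 1 - 0.0222 = 0.9778

0.9778


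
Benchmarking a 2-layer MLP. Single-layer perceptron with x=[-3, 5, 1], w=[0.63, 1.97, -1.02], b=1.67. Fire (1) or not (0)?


z = (-3)·(0.63) + (5)·(1.97) + (1)·(-1.02) + 1.67
  = 8.61
step(z) = 1 (z≥0)

1


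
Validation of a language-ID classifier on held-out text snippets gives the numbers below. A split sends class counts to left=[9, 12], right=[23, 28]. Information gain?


Parent = [32, 40], H_parent = 0.9911
H_left = 0.9852 (n=21), H_right = 0.9931 (n=51)
H_children = (21/72)·0.9852 + (51/72)·0.9931 = 0.9908
IG = 0.9911 - 0.9908 = 0.0003

0.0003


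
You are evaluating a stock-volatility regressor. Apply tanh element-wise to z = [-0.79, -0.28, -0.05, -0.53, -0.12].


tanh(-0.79) = -0.6584
tanh(-0.28) = -0.2729
tanh(-0.05) = -0.05
tanh(-0.53) = -0.4854
tanh(-0.12) = -0.1194
result = [-0.6584, -0.2729, -0.05, -0.4854, -0.1194]

[-0.6584, -0.2729, -0.05, -0.4854, -0.1194]


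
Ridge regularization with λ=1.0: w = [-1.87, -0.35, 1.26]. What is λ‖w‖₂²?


‖w‖₂² = (-1.87)² + (-0.35)² + (1.26)²
     = 3.4969 + 0.1225 + 1.5876
     = 5.207
λ·‖w‖₂² = 1.0·5.207 = 5.207

5.207


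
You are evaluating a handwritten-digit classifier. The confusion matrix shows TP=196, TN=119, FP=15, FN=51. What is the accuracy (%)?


Accuracy = (TP+TN)/(TP+TN+FP+FN)
= (196+119)/(381)
= 315/381 = 82.68%

82.68%


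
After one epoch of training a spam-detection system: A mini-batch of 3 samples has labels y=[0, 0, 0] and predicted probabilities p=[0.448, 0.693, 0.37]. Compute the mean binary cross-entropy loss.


L[0] = -ln(1-0.448) = -ln(0.552) = 0.5942
L[1] = -ln(1-0.693) = -ln(0.307) = 1.1809
L[2] = -ln(1-0.37) = -ln(0.63) = 0.462
mean = (0.5942 + 1.1809 + 0.462)/3 = 0.7457

0.7457


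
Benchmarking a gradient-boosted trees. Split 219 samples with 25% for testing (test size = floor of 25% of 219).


Test = ⌊219·25/100⌋ = 54
Train = 219 - 54 = 165

Train: 165, Test: 54


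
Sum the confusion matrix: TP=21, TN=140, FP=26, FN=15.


Total = TP + TN + FP + FN
= 21 + 140 + 26 + 15
= 202
(Predicted positive: 47, predicted negative: 155)

202


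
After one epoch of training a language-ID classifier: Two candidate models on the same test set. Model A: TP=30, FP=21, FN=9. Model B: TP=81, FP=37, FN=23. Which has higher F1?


Model A: P=30/51=0.5882, R=30/39=0.7692, F1=2PR/(P+R)=2TP/(2TP+FP+FN)=60/90=0.6667
Model B: P=81/118=0.6864, R=81/104=0.7788, F1=2PR/(P+R)=2TP/(2TP+FP+FN)=162/222=0.7297
0.6667 < 0.7297 → Model B

Model B


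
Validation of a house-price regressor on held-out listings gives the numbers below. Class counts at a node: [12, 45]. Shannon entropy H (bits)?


Probabilities: [12/57, 45/57] ≈ [0.2105, 0.7895]
H = -((12/57)·log₂(12/57) + (45/57)·log₂(45/57))
  = 0.7425 bits

0.7425 bits


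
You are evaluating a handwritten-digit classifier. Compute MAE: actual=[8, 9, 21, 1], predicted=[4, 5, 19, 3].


Absolute errors: |8-4|=4, |9-5|=4, |21-19|=2, |1-3|=2
Sum = 12
MAE = 12/4 = 3

3


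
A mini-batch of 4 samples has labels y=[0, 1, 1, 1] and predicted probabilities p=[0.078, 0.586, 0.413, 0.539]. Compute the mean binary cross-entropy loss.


L[0] = -ln(1-0.078) = -ln(0.922) = 0.0812
L[1] = -ln(0.586) = 0.5344
L[2] = -ln(0.413) = 0.8843
L[3] = -ln(0.539) = 0.618
mean = (0.0812 + 0.5344 + 0.8843 + 0.618)/4 = 0.5295

0.5295


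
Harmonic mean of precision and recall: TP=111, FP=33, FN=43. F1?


Precision = 111/144 = 0.7708
Recall = 111/154 = 0.7208
F1 = 2·P·R/(P+R) = 2·TP/(2·TP+FP+FN) = 222/(222+33+43) = 222/298 = 0.745

0.745


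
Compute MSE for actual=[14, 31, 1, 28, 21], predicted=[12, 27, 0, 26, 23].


Squared errors: (14-12)²=4, (31-27)²=16, (1-0)²=1, (28-26)²=4, (21-23)²=4
Sum = 29
MSE = 29/5 = 29/5

29/5


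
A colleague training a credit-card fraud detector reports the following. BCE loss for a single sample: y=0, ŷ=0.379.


BCE = -[y·ln(p) + (1-y)·ln(1-p)]
= -0 - 1·ln(1-0.379)
= -ln(0.621) = 0.4764

0.4764


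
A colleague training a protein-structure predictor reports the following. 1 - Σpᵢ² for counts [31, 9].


Probabilities: [31/40, 9/40] ≈ [0.775, 0.225]
Σpᵢ² = (961 + 81)/40² = 1042/1600
Gini = 1 - Σpᵢ² = 1 - 1042/1600 = 0.3488

0.3488


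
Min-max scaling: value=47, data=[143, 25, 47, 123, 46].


min=25, max=143
(47-25)/(143-25) = 22/118 = 0.1864

0.1864


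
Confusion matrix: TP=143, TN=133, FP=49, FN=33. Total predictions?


Total = TP + TN + FP + FN
= 143 + 133 + 49 + 33
= 358
(Predicted positive: 192, predicted negative: 166)

358


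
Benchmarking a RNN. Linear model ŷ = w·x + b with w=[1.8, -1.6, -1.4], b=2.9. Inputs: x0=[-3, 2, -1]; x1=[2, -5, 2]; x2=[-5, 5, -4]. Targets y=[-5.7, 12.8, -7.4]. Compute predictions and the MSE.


ŷ0 = (1.8)·(-3) + (-1.6)·(2) + (-1.4)·(-1) + 2.9 = -4.3
ŷ1 = (1.8)·(2) + (-1.6)·(-5) + (-1.4)·(2) + 2.9 = 11.7
ŷ2 = (1.8)·(-5) + (-1.6)·(5) + (-1.4)·(-4) + 2.9 = -8.5
errors² = [1.96, 1.21, 1.21]
MSE = 4.3800/3 = 1.46

1.46


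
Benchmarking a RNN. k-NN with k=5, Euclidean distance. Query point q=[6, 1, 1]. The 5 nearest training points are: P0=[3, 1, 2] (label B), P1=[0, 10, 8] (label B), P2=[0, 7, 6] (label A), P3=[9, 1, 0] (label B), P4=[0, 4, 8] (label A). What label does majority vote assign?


d(q,P0) = 3.1623  (label B)
d(q,P1) = 12.8841  (label B)
d(q,P2) = 9.8489  (label A)
d(q,P3) = 3.1623  (label B)
d(q,P4) = 9.6954  (label A)
Votes: A=2, B=3
Majority → B

B


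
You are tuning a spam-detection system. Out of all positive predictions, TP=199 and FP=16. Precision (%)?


Precision = TP/(TP+FP)
= 199/(199+16)
= 199/215 = 92.56%

92.56%


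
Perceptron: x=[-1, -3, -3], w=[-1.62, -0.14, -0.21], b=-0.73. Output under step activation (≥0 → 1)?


z = (-1)·(-1.62) + (-3)·(-0.14) + (-3)·(-0.21) - 0.73
  = 1.94
step(z) = 1 (z≥0)

1


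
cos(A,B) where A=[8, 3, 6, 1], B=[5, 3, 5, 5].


A·B = 8·5 + 3·3 + 6·5 + 1·5 = 84
‖A‖ = √110 = 10.4881, ‖B‖ = √84 = 9.1652
cos = 84/(√110·√84) = 84/√9240 = 0.8739

0.8739


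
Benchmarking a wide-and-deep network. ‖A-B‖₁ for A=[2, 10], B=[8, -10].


d = |2-8| + |10+ 10|
  = 6 + 20
  = 26

26


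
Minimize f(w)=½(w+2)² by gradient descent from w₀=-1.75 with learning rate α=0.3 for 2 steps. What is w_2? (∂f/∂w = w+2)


step 1: grad = -1.75+2 = 0.25; w = -1.75 - 0.3·(0.25) = -1.825
step 2: grad = -1.825+2 = 0.175; w = -1.825 - 0.3·(0.175) = -1.8775

-1.8775


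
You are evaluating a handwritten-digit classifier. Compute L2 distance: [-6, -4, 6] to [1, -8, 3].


d = √((-6-1)² + (-4+ 8)² + (6-3)²)
  = √(49 + 16 + 9)
  = √74 = 8.6023

8.6023


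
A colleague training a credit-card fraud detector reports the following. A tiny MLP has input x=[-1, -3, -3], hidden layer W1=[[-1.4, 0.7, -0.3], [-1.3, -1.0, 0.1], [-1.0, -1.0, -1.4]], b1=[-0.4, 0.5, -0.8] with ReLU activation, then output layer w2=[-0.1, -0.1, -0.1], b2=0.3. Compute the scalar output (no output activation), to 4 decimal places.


z1[0] = (-1.4)·(-1) + (0.7)·(-3) + (-0.3)·(-3) - 0.4 = -0.2
z1[1] = (-1.3)·(-1) + (-1.0)·(-3) + (0.1)·(-3) + 0.5 = 4.5
z1[2] = (-1.0)·(-1) + (-1.0)·(-3) + (-1.4)·(-3) - 0.8 = 7.4
h = ReLU(z1) = [0.0, 4.5, 7.4]
output = (-0.1)·(0.0) + (-0.1)·(4.5) + (-0.1)·(7.4) + 0.3 = -0.89

-0.89


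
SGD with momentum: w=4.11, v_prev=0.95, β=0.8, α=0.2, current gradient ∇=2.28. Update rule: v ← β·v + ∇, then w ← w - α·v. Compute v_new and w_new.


v_new = 0.8·0.95 + 2.28 = 0.76 + 2.28 = 3.04
w_new = 4.11 - 0.2·3.04 = 4.11 - 0.608 = 3.502

v_new=3.04, w_new=3.502


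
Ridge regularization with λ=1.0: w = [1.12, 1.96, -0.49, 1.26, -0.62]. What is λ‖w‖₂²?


‖w‖₂² = (1.12)² + (1.96)² + (-0.49)² + (1.26)² + (-0.62)²
     = 1.2544 + 3.8416 + 0.2401 + 1.5876 + 0.3844
     = 7.3081
λ·‖w‖₂² = 1.0·7.3081 = 7.3081

7.3081


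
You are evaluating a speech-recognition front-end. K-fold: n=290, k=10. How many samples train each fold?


Fold size = 290/10 = 29
Training per fold = 290 - 29 = 261

261


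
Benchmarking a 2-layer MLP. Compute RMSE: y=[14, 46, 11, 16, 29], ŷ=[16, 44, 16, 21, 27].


MSE = 62/5 = 12.4
RMSE = √(62/5) = 3.5214

3.5214


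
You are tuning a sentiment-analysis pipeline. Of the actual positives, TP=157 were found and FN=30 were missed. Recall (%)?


Recall = TP/(TP+FN)
= 157/(157+30)
= 157/187 = 83.96%

83.96%


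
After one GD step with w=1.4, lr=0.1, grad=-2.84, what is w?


w_new = w - α·∇
= 1.4 - 0.1·-2.84
= 1.4 + 0.284
= 1.684

1.684


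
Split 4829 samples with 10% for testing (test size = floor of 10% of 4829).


Test = ⌊4829·10/100⌋ = 482
Train = 4829 - 482 = 4347

Train: 4347, Test: 482


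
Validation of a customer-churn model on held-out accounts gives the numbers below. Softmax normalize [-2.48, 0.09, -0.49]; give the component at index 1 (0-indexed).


Exponentials: e^-2.48=0.0837, e^0.09=1.0942, e^-0.49=0.6126
Sum = 1.7905
Softmax = [0.0468, 0.6111, 0.3421]
p[1] = 1.0942/1.7905 = 0.6111

0.6111


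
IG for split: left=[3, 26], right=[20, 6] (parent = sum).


Parent = [23, 32], H_parent = 0.9806
H_left = 0.4798 (n=29), H_right = 0.7793 (n=26)
H_children = (29/55)·0.4798 + (26/55)·0.7793 = 0.6214
IG = 0.9806 - 0.6214 = 0.3592

0.3592


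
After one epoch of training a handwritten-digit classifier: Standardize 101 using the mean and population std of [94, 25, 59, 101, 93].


μ = 74.4, σ = 28.6887
z = (101 - 74.4)/28.6887 = 0.9272

0.9272


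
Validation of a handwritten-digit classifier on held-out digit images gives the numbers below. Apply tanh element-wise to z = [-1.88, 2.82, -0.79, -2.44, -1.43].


tanh(-1.88) = -0.9545
tanh(2.82) = 0.9929
tanh(-0.79) = -0.6584
tanh(-2.44) = -0.9849
tanh(-1.43) = -0.8917
result = [-0.9545, 0.9929, -0.6584, -0.9849, -0.8917]

[-0.9545, 0.9929, -0.6584, -0.9849, -0.8917]


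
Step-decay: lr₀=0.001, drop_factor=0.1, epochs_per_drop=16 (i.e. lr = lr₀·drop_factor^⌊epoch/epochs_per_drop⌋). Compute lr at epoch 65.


n_drops = ⌊65/16⌋ = 4
lr = 0.001·0.1^4 = 0.001·0.0001 = 0.0000001

0.0000001


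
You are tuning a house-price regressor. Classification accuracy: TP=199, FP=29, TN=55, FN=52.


Accuracy = (TP+TN)/(TP+TN+FP+FN)
= (199+55)/(335)
= 254/335 = 75.82%

75.82%


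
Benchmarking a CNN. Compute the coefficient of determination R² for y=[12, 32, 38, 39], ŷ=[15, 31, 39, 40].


ȳ = 30.25
SS_res = Σ(y-ŷ)² = 12
SS_tot = Σ(y-ȳ)² = 472.75
R² = 1 - SS_res/SS_tot = 1 - 0.0254 = 0.9746

0.9746


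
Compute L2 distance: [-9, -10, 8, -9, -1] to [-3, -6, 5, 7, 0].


d = √((-9+ 3)² + (-10+ 6)² + (8-5)² + (-9-7)² + (-1-0)²)
  = √(36 + 16 + 9 + 256 + 1)
  = √318 = 17.8326

17.8326


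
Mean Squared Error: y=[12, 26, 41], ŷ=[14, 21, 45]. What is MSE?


Squared errors: (12-14)²=4, (26-21)²=25, (41-45)²=16
Sum = 45
MSE = 45/3 = 15

15


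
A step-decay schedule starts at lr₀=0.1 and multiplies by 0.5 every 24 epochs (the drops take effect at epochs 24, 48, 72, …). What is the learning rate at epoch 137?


n_drops = ⌊137/24⌋ = 5
lr = 0.1·0.5^5 = 0.1·0.03125 = 0.003125

0.003125


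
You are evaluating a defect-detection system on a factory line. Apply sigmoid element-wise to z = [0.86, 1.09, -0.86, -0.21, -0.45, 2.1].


σ(0.86) = 1/(1+e^-0.86) = 0.7027
σ(1.09) = 1/(1+e^-1.09) = 0.7484
σ(-0.86) = 1/(1+e^0.86) = 0.2973
σ(-0.21) = 1/(1+e^0.21) = 0.4477
σ(-0.45) = 1/(1+e^0.45) = 0.3894
σ(2.1) = 1/(1+e^-2.1) = 0.8909
result = [0.7027, 0.7484, 0.2973, 0.4477, 0.3894, 0.8909]

[0.7027, 0.7484, 0.2973, 0.4477, 0.3894, 0.8909]


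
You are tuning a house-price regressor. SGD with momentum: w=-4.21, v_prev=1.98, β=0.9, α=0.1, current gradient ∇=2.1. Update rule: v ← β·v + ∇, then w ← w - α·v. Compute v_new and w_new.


v_new = 0.9·1.98 + 2.1 = 1.782 + 2.1 = 3.882
w_new = -4.21 - 0.1·3.882 = -4.21 - 0.3882 = -4.5982

v_new=3.882, w_new=-4.5982


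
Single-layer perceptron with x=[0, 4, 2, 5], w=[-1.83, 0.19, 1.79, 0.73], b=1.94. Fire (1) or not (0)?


z = (0)·(-1.83) + (4)·(0.19) + (2)·(1.79) + (5)·(0.73) + 1.94
  = 9.93
step(z) = 1 (z≥0)

1


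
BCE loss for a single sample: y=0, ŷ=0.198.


BCE = -[y·ln(p) + (1-y)·ln(1-p)]
= -0 - 1·ln(1-0.198)
= -ln(0.802) = 0.2206

0.2206


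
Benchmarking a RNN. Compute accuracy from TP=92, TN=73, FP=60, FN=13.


Accuracy = (TP+TN)/(TP+TN+FP+FN)
= (92+73)/(238)
= 165/238 = 69.33%

69.33%


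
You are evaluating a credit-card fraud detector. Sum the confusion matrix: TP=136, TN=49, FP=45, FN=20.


Total = TP + TN + FP + FN
= 136 + 49 + 45 + 20
= 250
(Predicted positive: 181, predicted negative: 69)

250


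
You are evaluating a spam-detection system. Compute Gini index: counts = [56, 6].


Probabilities: [56/62, 6/62] ≈ [0.9032, 0.0968]
Σpᵢ² = (3136 + 36)/62² = 3172/3844
Gini = 1 - Σpᵢ² = 1 - 3172/3844 = 0.1748

0.1748


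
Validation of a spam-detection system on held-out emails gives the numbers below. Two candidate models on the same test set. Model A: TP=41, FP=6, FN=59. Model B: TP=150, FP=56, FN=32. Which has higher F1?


Model A: P=41/47=0.8723, R=41/100=0.41, F1=2PR/(P+R)=2TP/(2TP+FP+FN)=82/147=0.5578
Model B: P=150/206=0.7282, R=150/182=0.8242, F1=2PR/(P+R)=2TP/(2TP+FP+FN)=300/388=0.7732
0.5578 < 0.7732 → Model B

Model B


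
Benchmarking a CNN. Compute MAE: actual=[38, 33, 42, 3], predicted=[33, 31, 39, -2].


Absolute errors: |38-33|=5, |33-31|=2, |42-39|=3, |3+ 2|=5
Sum = 15
MAE = 15/4 = 15/4

15/4


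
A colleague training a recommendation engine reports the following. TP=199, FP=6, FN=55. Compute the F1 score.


Precision = 199/205 = 0.9707
Recall = 199/254 = 0.7835
F1 = 2·P·R/(P+R) = 2·TP/(2·TP+FP+FN) = 398/(398+6+55) = 398/459 = 0.8671

0.8671


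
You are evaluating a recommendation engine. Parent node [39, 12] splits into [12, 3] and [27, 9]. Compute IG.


Parent = [39, 12], H_parent = 0.7871
H_left = 0.7219 (n=15), H_right = 0.8113 (n=36)
H_children = (15/51)·0.7219 + (36/51)·0.8113 = 0.785
IG = 0.7871 - 0.785 = 0.0021

0.0021


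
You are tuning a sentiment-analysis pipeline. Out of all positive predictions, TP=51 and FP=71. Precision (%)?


Precision = TP/(TP+FP)
= 51/(51+71)
= 51/122 = 41.8%

41.8%


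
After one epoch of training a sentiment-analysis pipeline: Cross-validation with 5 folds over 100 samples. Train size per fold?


Fold size = 100/5 = 20
Training per fold = 100 - 20 = 80

80


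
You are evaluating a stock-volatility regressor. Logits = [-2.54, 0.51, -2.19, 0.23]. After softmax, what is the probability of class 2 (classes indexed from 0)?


Exponentials: e^-2.54=0.0789, e^0.51=1.6653, e^-2.19=0.1119, e^0.23=1.2586
Sum = 3.1147
Softmax = [0.0253, 0.5347, 0.0359, 0.4041]
p[2] = 0.1119/3.1147 = 0.0359

0.0359


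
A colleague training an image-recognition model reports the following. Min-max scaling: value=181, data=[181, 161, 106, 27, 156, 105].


min=27, max=181
(181-27)/(181-27) = 154/154 = 1.0

1.0


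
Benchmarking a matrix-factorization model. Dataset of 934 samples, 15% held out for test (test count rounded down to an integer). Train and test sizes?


Test = ⌊934·15/100⌋ = 140
Train = 934 - 140 = 794

Train: 794, Test: 140


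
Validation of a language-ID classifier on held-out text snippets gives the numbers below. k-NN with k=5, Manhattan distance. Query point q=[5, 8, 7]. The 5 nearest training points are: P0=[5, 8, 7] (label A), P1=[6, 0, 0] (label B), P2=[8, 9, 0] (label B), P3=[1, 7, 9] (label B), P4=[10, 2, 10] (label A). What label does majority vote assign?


d(q,P0) = 0  (label A)
d(q,P1) = 16  (label B)
d(q,P2) = 11  (label B)
d(q,P3) = 7  (label B)
d(q,P4) = 14  (label A)
Votes: A=2, B=3
Majority → B

B


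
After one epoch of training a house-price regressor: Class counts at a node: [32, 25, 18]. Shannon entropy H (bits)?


Probabilities: [32/75, 25/75, 18/75] ≈ [0.4267, 0.3333, 0.24]
H = -((32/75)·log₂(32/75) + (25/75)·log₂(25/75) + (18/75)·log₂(18/75))
  = 1.5468 bits

1.5468 bits


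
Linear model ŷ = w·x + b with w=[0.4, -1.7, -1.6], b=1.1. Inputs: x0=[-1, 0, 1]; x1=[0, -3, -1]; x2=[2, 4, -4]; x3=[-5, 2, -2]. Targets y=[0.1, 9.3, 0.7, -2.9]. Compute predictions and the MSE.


ŷ0 = (0.4)·(-1) + (-1.7)·(0) + (-1.6)·(1) + 1.1 = -0.9
ŷ1 = (0.4)·(0) + (-1.7)·(-3) + (-1.6)·(-1) + 1.1 = 7.8
ŷ2 = (0.4)·(2) + (-1.7)·(4) + (-1.6)·(-4) + 1.1 = 1.5
ŷ3 = (0.4)·(-5) + (-1.7)·(2) + (-1.6)·(-2) + 1.1 = -1.1
errors² = [1.0, 2.25, 0.64, 3.24]
MSE = 7.1300/4 = 1.7825

1.7825


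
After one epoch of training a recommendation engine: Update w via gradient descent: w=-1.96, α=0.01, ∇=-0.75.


w_new = w - α·∇
= -1.96 - 0.01·-0.75
= -1.96 + 0.0075
= -1.9525

-1.9525


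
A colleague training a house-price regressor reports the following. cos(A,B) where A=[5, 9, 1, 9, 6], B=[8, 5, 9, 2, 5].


A·B = 5·8 + 9·5 + 1·9 + 9·2 + 6·5 = 142
‖A‖ = √224 = 14.9666, ‖B‖ = √199 = 14.1067
cos = 142/(√224·√199) = 142/√44576 = 0.6726

0.6726


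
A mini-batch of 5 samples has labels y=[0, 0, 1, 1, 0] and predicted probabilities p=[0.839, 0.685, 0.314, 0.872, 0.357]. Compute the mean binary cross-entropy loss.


L[0] = -ln(1-0.839) = -ln(0.161) = 1.8264
L[1] = -ln(1-0.685) = -ln(0.315) = 1.1552
L[2] = -ln(0.314) = 1.1584
L[3] = -ln(0.872) = 0.137
L[4] = -ln(1-0.357) = -ln(0.643) = 0.4416
mean = (1.8264 + 1.1552 + 1.1584 + 0.137 + 0.4416)/5 = 0.9437

0.9437


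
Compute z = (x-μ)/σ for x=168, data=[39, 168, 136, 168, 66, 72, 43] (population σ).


μ = 98.8571, σ = 52.7052
z = (168 - 98.8571)/52.7052 = 1.3119

1.3119


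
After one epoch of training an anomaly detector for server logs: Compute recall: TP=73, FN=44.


Recall = TP/(TP+FN)
= 73/(73+44)
= 73/117 = 62.39%

62.39%


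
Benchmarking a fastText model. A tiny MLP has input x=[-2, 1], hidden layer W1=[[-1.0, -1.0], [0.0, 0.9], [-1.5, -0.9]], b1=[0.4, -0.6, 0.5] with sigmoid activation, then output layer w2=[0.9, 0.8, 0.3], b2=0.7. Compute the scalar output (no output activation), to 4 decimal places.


z1[0] = (-1.0)·(-2) + (-1.0)·(1) + 0.4 = 1.4
z1[1] = (0.0)·(-2) + (0.9)·(1) - 0.6 = 0.3
z1[2] = (-1.5)·(-2) + (-0.9)·(1) + 0.5 = 2.6
h = sigmoid(z1) = [0.8022, 0.5744, 0.9309]
output = (0.9)·(0.8022) + (0.8)·(0.5744) + (0.3)·(0.9309) + 0.7 = 2.1608

2.1608


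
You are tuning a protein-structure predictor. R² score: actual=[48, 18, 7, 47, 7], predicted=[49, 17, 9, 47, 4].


ȳ = 25.4
SS_res = Σ(y-ŷ)² = 15
SS_tot = Σ(y-ȳ)² = 1709.2
R² = 1 - SS_res/SS_tot = 1 - 0.0088 = 0.9912

0.9912


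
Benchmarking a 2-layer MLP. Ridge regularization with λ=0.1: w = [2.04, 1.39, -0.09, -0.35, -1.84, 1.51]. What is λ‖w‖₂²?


‖w‖₂² = (2.04)² + (1.39)² + (-0.09)² + (-0.35)² + (-1.84)² + (1.51)²
     = 4.1616 + 1.9321 + 0.0081 + 0.1225 + 3.3856 + 2.2801
     = 11.89
λ·‖w‖₂² = 0.1·11.89 = 1.189

1.189


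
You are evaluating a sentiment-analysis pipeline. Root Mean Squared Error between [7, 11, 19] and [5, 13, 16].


MSE = 17/3 = 5.6667
RMSE = √(17/3) = 2.3805

2.3805


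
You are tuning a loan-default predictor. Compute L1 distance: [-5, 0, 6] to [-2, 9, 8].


d = |-5+ 2| + |0-9| + |6-8|
  = 3 + 9 + 2
  = 14

14


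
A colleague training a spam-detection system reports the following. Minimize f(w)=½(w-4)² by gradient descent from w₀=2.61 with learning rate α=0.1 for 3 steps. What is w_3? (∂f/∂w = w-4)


step 1: grad = 2.61-4 = -1.39; w = 2.61 - 0.1·(-1.39) = 2.749
step 2: grad = 2.749-4 = -1.251; w = 2.749 - 0.1·(-1.251) = 2.8741
step 3: grad = 2.8741-4 = -1.1259; w = 2.8741 - 0.1·(-1.1259) = 2.98669

2.98669


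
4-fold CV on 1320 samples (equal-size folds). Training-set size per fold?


Fold size = 1320/4 = 330
Training per fold = 1320 - 330 = 990

990


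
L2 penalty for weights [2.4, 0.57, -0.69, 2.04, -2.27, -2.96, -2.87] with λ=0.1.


‖w‖₂² = (2.4)² + (0.57)² + (-0.69)² + (2.04)² + (-2.27)² + (-2.96)² + (-2.87)²
     = 5.76 + 0.3249 + 0.4761 + 4.1616 + 5.1529 + 8.7616 + 8.2369
     = 32.874
λ·‖w‖₂² = 0.1·32.874 = 3.2874

3.2874


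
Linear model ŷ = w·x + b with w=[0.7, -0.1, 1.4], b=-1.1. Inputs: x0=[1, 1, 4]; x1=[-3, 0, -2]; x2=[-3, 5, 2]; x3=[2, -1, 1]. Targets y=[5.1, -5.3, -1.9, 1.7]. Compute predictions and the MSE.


ŷ0 = (0.7)·(1) + (-0.1)·(1) + (1.4)·(4) - 1.1 = 5.1
ŷ1 = (0.7)·(-3) + (-0.1)·(0) + (1.4)·(-2) - 1.1 = -6.0
ŷ2 = (0.7)·(-3) + (-0.1)·(5) + (1.4)·(2) - 1.1 = -0.9
ŷ3 = (0.7)·(2) + (-0.1)·(-1) + (1.4)·(1) - 1.1 = 1.8
errors² = [0.0, 0.49, 1.0, 0.01]
MSE = 1.5000/4 = 0.375

0.375


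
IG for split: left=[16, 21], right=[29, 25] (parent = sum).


Parent = [45, 46], H_parent = 0.9999
H_left = 0.9868 (n=37), H_right = 0.996 (n=54)
H_children = (37/91)·0.9868 + (54/91)·0.996 = 0.9923
IG = 0.9999 - 0.9923 = 0.0076

0.0076


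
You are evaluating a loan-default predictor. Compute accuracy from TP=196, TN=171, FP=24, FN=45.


Accuracy = (TP+TN)/(TP+TN+FP+FN)
= (196+171)/(436)
= 367/436 = 84.17%

84.17%


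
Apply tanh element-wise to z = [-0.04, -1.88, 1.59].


tanh(-0.04) = -0.04
tanh(-1.88) = -0.9545
tanh(1.59) = 0.9201
result = [-0.04, -0.9545, 0.9201]

[-0.04, -0.9545, 0.9201]


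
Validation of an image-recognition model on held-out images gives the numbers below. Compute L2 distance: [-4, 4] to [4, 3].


d = √((-4-4)² + (4-3)²)
  = √(64 + 1)
  = √65 = 8.0623

8.0623


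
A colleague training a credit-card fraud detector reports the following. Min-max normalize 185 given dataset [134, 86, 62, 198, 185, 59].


min=59, max=198
(185-59)/(198-59) = 126/139 = 0.9065

0.9065


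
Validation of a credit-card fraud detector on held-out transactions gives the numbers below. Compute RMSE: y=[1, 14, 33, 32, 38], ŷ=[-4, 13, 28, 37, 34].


MSE = 92/5 = 18.4
RMSE = √(92/5) = 4.2895

4.2895


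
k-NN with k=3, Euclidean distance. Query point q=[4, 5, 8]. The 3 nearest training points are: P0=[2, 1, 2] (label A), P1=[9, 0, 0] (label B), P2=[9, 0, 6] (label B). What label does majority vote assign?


d(q,P0) = 7.4833  (label A)
d(q,P1) = 10.6771  (label B)
d(q,P2) = 7.3485  (label B)
Votes: A=1, B=2
Majority → B

B


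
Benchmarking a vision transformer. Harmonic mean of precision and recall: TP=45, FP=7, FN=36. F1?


Precision = 45/52 = 0.8654
Recall = 45/81 = 0.5556
F1 = 2·P·R/(P+R) = 2·TP/(2·TP+FP+FN) = 90/(90+7+36) = 90/133 = 0.6767

0.6767


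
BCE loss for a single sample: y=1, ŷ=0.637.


BCE = -[y·ln(p) + (1-y)·ln(1-p)]
= -1·ln(0.637) - 0
= -ln(0.637) = 0.451

0.451


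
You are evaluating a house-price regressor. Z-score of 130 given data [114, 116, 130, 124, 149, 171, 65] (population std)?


μ = 124.1429, σ = 30.5073
z = (130 - 124.1429)/30.5073 = 0.192

0.192


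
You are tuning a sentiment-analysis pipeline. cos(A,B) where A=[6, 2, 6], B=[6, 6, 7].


A·B = 6·6 + 2·6 + 6·7 = 90
‖A‖ = √76 = 8.7178, ‖B‖ = √121 = 11
cos = 90/(√76·√121) = 90/√9196 = 0.9385

0.9385


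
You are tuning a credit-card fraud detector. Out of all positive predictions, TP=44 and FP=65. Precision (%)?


Precision = TP/(TP+FP)
= 44/(44+65)
= 44/109 = 40.37%

40.37%


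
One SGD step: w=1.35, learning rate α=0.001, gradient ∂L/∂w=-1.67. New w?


w_new = w - α·∇
= 1.35 - 0.001·-1.67
= 1.35 + 0.00167
= 1.35167

1.35167


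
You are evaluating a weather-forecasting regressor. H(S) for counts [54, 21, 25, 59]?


Probabilities: [54/159, 21/159, 25/159, 59/159] ≈ [0.3396, 0.1321, 0.1572, 0.3711]
H = -((54/159)·log₂(54/159) + (21/159)·log₂(21/159) + (25/159)·log₂(25/159) + (59/159)·log₂(59/159))
  = 1.8652 bits

1.8652 bits


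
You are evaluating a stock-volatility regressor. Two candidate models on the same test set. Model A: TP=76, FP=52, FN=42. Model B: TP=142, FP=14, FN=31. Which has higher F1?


Model A: P=76/128=0.5938, R=76/118=0.6441, F1=2PR/(P+R)=2TP/(2TP+FP+FN)=152/246=0.6179
Model B: P=142/156=0.9103, R=142/173=0.8208, F1=2PR/(P+R)=2TP/(2TP+FP+FN)=284/329=0.8632
0.6179 < 0.8632 → Model B

Model B


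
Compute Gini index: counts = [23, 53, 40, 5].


Probabilities: [23/121, 53/121, 40/121, 5/121] ≈ [0.1901, 0.438, 0.3306, 0.0413]
Σpᵢ² = (529 + 2809 + 1600 + 25)/121² = 4963/14641
Gini = 1 - Σpᵢ² = 1 - 4963/14641 = 0.661

0.661
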